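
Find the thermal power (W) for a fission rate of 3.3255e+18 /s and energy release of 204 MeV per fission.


P = fission_rate * E_MeV * 1.602e-13
P = 3.3255e+18 * 204 * 1.602e-13
P = 1.0868e+08 W

1.0868e+08


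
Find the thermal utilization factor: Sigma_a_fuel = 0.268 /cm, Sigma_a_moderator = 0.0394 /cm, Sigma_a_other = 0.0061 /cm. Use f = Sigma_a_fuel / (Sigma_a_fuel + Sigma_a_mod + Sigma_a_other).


f = Sigma_a_fuel / (Sigma_a_fuel + Sigma_a_mod + Sigma_a_other)
f = 0.268 / (0.268 + 0.0394 + 0.0061)
f = 0.85486

0.85486


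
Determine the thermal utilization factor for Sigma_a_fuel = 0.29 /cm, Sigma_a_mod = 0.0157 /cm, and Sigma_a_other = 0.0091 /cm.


f = Sigma_a_fuel / (Sigma_a_fuel + Sigma_a_mod + Sigma_a_other)
f = 0.29 / (0.29 + 0.0157 + 0.0091)
f = 0.92122

0.92122


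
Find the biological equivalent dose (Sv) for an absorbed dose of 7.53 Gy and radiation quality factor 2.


H = D * Q
H = 7.53 * 2
H = 15.060 Sv

15.060


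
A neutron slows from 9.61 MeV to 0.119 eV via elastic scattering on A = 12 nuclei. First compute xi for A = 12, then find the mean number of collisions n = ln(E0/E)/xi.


xi = 1 + (A-1)^2/(2A)*ln((A-1)/(A+1)) = 0.1577690 (for A = 12)
n = ln(E0/E) / xi
n = ln(9.61e6 / 0.119) / 0.1577690
n = ln(8.075630e+07) / 0.1577690 = 115.40

115.40


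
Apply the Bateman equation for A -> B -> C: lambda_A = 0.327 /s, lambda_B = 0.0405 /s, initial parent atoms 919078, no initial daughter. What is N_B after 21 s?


N_B(t) = lambda_A * N_A0 / (lambda_B - lambda_A) * [exp(-lambda_A*t) - exp(-lambda_B*t)]
exp(-0.327*21) = 0.001041597; exp(-0.0405*21) = 0.4272013
N_B = 0.327 * 919078 / (0.0405 - 0.327) * (0.001041597 - 0.4272013)
N_B = 447042

447042


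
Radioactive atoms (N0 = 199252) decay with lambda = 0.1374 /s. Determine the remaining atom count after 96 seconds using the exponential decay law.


N = N0 * exp(-lambda * t)
N = 199252 * exp(-0.1374 * 96)
N = 0.37229

0.37229


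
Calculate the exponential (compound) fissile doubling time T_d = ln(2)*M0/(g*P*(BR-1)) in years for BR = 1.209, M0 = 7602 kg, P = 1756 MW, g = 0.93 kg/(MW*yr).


Breeding gain G = BR - 1 = 1.209 - 1 = 0.209
Fissile production rate = g * P * G = 0.93 * 1756 * 0.209 = 341.31372 kg/yr
T_d = ln(2) * M0 / (g * P * G)
T_d = ln(2) * 7602 / 341.31372 = 15.438 yr

15.438


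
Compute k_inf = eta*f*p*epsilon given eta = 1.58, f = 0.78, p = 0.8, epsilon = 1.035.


k_inf = eta * f * p * epsilon
k_inf = 1.58 * 0.78 * 0.8 * 1.035
k_inf = 1.0204

1.0204


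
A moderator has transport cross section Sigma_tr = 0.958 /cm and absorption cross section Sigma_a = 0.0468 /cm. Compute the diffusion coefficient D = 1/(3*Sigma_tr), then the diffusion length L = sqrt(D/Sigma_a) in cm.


D = 1 / (3 * Sigma_tr) = 1 / (3 * 0.958) = 0.3479471 cm
L = sqrt(D / Sigma_a)
L = sqrt(0.3479471 / 0.0468)
L = 2.7267 cm

2.7267


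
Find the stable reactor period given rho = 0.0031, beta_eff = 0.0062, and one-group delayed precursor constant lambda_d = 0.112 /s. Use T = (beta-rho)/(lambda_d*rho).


T = (beta - rho) / (lambda_d * rho)
T = (0.0062 - 0.0031) / (0.112 * 0.0031)
T = 8.9286 s

8.9286


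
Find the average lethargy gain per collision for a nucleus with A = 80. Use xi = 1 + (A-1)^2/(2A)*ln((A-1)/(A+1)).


xi = 1 + (A-1)^2/(2A) * ln((A-1)/(A+1))
xi = 1 + (80-1)^2/(2*80) * ln((80-1)/(80 +1))
xi = 0.024793

0.024793


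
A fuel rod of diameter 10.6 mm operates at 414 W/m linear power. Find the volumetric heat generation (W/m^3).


r = D / 2 / 1000 = 10.6 / 2 / 1000 = 0.0053 m
q''' = q' / (pi * r^2)
q''' = 414 / (pi * 0.0053^2)
q''' = 4.6914e+06 W/m^3

4.6914e+06


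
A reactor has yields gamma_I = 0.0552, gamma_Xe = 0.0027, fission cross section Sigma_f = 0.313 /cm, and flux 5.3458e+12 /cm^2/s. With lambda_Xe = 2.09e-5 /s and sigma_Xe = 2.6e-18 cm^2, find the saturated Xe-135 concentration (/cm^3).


Xe_eq = (gamma_I + gamma_Xe) * Sigma_f * phi / (lambda_Xe + sigma_Xe * phi)
Numerator = (0.0552 + 0.0027) * 0.313 * 5.3458e+12 = 9.688033e+10
Denominator = 2.09e-5 + 2.6e-18 * 5.3458e+12 = 3.479908e-05
Xe_eq = 9.688033e+10 / 3.479908e-05 = 2.7840e+15 /cm^3

2.7840e+15


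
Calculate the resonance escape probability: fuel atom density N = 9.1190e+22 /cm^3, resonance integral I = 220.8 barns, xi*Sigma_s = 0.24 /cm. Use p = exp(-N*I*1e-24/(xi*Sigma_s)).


p = exp(-N * I * 1e-24 / (xi*Sigma_s))
p = exp(-9.1190e+22 * 220.8 * 1e-24 / 0.24)
p = 3.6724e-37

3.6724e-37


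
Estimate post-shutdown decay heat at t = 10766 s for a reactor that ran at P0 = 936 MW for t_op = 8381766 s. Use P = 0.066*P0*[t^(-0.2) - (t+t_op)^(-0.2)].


P/P0 = 0.066 * [t^(-0.2) - (t + t_op)^(-0.2)]
P/P0 = 0.066 * [10766^(-0.2) - (10766 + 8381766)^(-0.2)]
P/P0 = 0.066 * [0.1561669 - 0.04123077] = 0.007585785
P = 936 * 0.007585785 = 7.1003 MW

7.1003


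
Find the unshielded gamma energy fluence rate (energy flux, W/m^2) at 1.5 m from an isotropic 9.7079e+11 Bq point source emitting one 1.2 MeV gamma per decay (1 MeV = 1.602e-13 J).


psi = A * E * 1.602e-13 / (4*pi*r^2)
psi = 9.7079e+11 * 1.2 * 1.602e-13 / (4*pi*1.5^2)
psi = 0.0066005 W/m^2

0.0066005


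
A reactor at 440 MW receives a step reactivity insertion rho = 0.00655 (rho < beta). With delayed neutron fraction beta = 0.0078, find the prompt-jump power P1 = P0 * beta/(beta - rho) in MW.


P1/P0 = beta / (beta - rho)
P1/P0 = 0.0078 / (0.0078 - 0.00655) = 6.240000
P1 = 440 * 6.240000 = 2745.6 MW

2745.6


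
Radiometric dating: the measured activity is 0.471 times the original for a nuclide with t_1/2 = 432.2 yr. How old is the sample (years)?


lambda = ln(2) / t_half = ln(2) / 432.2 = 0.001603765 /yr
t = -ln(A/A0) / lambda
t = -ln(0.471) / 0.001603765
t = 469.46 yr

469.46


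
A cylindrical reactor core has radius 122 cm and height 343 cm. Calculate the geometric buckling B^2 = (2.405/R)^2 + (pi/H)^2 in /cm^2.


B^2 = (2.405/R)^2 + (pi/H)^2
B^2 = (2.405/122)^2 + (pi/343)^2
B^2 = 4.7250e-04 /cm^2

4.7250e-04


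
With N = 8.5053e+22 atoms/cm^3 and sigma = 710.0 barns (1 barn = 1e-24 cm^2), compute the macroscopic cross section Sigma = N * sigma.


Sigma = N * sigma_barns * 1e-24
Sigma = 8.5053e+22 * 710.0 * 1e-24
Sigma = 60.388 /cm

60.388


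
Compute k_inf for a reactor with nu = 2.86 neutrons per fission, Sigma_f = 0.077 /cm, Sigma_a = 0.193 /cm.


k_inf = nu * Sigma_f / Sigma_a
k_inf = 2.86 * 0.077 / 0.193
k_inf = 1.1410

1.1410


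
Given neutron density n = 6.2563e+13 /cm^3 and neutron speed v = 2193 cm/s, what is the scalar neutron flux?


phi = n * v
phi = 6.2563e+13 * 2193
phi = 1.3720e+17 /cm^2/s

1.3720e+17


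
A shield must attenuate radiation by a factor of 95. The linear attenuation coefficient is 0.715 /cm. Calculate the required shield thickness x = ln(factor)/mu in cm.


x = ln(factor) / mu
x = ln(95) / 0.715
x = 6.3691 cm

6.3691


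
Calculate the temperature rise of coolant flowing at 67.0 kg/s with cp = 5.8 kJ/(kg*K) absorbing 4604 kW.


dT = Q / (m_dot * cp)
dT = 4604 / (67.0 * 5.8)
dT = 11.848 C

11.848


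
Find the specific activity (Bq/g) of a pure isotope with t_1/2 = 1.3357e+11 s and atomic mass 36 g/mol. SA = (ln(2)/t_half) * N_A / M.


lambda = ln(2) / t_half = ln(2) / 1.3357e+11 = 5.189393e-12 /s
SA = lambda * N_A / M
SA = 5.189393e-12 * 6.022e23 / 36
SA = 8.6807e+10 Bq/g

8.6807e+10


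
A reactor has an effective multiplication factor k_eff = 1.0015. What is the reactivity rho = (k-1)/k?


rho = (k_eff - 1) / k_eff
rho = (1.0015 - 1) / 1.0015
rho = 0.0014978

0.0014978


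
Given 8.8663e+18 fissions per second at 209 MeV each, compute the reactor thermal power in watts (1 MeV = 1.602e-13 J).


P = fission_rate * E_MeV * 1.602e-13
P = 8.8663e+18 * 209 * 1.602e-13
P = 2.9686e+08 W

2.9686e+08


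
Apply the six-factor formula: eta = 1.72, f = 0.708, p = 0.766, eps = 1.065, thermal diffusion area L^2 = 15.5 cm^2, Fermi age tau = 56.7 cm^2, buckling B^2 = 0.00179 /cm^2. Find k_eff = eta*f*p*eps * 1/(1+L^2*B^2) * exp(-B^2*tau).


k_inf = eta*f*p*eps = 1.72*0.708*0.766*1.065 = 0.9934364
P_TNL = 1/(1 + L^2*B^2) = 1/(1 + 15.5*0.00179) = 0.9730040
P_FNL = exp(-B^2*tau) = exp(-0.00179*56.7) = 0.9034875
k_eff = k_inf * P_TNL * P_FNL = 0.9934364 * 0.9730040 * 0.9034875
k_eff = 0.87333

0.87333


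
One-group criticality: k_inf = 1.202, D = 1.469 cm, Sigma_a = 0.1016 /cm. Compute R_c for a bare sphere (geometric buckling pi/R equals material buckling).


L^2 = D / Sigma_a = 1.469 / 0.1016 = 14.45866 cm^2
B_m^2 = (k_inf - 1) / L^2 = (1.202 - 1) / 14.45866 = 0.01397087 /cm^2
For a bare sphere: B_g = pi/R, so R_c = pi / sqrt(B_m^2)
R_c = pi / sqrt(0.01397087) = 26.579 cm

26.579


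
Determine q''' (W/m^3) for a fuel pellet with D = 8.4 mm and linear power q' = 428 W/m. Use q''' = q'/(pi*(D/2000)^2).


r = D / 2 / 1000 = 8.4 / 2 / 1000 = 0.0042 m
q''' = q' / (pi * r^2)
q''' = 428 / (pi * 0.0042^2)
q''' = 7.7232e+06 W/m^3

7.7232e+06


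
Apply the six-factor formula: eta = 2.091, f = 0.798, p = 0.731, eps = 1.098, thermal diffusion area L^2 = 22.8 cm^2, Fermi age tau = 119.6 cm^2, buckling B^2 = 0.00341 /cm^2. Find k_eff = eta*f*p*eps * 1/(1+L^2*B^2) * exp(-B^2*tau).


k_inf = eta*f*p*eps = 2.091*0.798*0.731*1.098 = 1.339296
P_TNL = 1/(1 + L^2*B^2) = 1/(1 + 22.8*0.00341) = 0.9278607
P_FNL = exp(-B^2*tau) = exp(-0.00341*119.6) = 0.6650879
k_eff = k_inf * P_TNL * P_FNL = 1.339296 * 0.9278607 * 0.6650879
k_eff = 0.82649

0.82649


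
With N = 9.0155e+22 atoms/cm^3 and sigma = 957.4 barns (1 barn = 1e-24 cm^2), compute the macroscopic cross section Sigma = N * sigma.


Sigma = N * sigma_barns * 1e-24
Sigma = 9.0155e+22 * 957.4 * 1e-24
Sigma = 86.314 /cm

86.314


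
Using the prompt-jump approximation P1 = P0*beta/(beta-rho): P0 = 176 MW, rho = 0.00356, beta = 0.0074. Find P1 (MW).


P1/P0 = beta / (beta - rho)
P1/P0 = 0.0074 / (0.0074 - 0.00356) = 1.927083
P1 = 176 * 1.927083 = 339.17 MW

339.17


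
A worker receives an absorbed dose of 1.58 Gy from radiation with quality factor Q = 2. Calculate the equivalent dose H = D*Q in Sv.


H = D * Q
H = 1.58 * 2
H = 3.1600 Sv

3.1600


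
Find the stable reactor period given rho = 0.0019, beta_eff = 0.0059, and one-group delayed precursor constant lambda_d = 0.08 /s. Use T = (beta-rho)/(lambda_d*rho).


T = (beta - rho) / (lambda_d * rho)
T = (0.0059 - 0.0019) / (0.08 * 0.0019)
T = 26.316 s

26.316


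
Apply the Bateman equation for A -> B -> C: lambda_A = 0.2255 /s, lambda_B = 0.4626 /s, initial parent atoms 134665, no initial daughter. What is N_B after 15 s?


N_B(t) = lambda_A * N_A0 / (lambda_B - lambda_A) * [exp(-lambda_A*t) - exp(-lambda_B*t)]
exp(-0.2255*15) = 0.03396244; exp(-0.4626*15) = 9.692384e-04
N_B = 0.2255 * 134665 / (0.4626 - 0.2255) * (0.03396244 - 9.692384e-04)
N_B = 4225.7

4225.7


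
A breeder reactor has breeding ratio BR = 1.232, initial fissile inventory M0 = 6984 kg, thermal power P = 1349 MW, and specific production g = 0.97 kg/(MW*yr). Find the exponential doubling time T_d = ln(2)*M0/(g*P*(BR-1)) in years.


Breeding gain G = BR - 1 = 1.232 - 1 = 0.232
Fissile production rate = g * P * G = 0.97 * 1349 * 0.232 = 303.57896 kg/yr
T_d = ln(2) * M0 / (g * P * G)
T_d = ln(2) * 6984 / 303.57896 = 15.946 yr

15.946


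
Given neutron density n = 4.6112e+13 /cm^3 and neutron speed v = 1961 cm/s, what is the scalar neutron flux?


phi = n * v
phi = 4.6112e+13 * 1961
phi = 9.0426e+16 /cm^2/s

9.0426e+16


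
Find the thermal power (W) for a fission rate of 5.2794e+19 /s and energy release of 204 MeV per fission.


P = fission_rate * E_MeV * 1.602e-13
P = 5.2794e+19 * 204 * 1.602e-13
P = 1.7254e+09 W

1.7254e+09


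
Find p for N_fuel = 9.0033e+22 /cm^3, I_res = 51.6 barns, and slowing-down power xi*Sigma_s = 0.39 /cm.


p = exp(-N * I * 1e-24 / (xi*Sigma_s))
p = exp(-9.0033e+22 * 51.6 * 1e-24 / 0.39)
p = 6.7090e-06

6.7090e-06


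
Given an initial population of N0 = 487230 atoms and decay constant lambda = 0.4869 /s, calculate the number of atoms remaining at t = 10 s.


N = N0 * exp(-lambda * t)
N = 487230 * exp(-0.4869 * 10)
N = 3742.4

3742.4


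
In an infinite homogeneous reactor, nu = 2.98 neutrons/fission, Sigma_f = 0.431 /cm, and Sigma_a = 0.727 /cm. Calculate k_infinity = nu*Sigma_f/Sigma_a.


k_inf = nu * Sigma_f / Sigma_a
k_inf = 2.98 * 0.431 / 0.727
k_inf = 1.7667

1.7667


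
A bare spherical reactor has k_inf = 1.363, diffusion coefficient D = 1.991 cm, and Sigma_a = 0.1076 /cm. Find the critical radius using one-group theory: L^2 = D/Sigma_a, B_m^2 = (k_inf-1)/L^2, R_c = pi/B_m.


L^2 = D / Sigma_a = 1.991 / 0.1076 = 18.50372 cm^2
B_m^2 = (k_inf - 1) / L^2 = (1.363 - 1) / 18.50372 = 0.01961768 /cm^2
For a bare sphere: B_g = pi/R, so R_c = pi / sqrt(B_m^2)
R_c = pi / sqrt(0.01961768) = 22.430 cm

22.430


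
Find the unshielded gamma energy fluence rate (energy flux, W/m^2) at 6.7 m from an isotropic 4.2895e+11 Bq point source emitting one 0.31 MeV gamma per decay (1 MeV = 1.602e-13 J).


psi = A * E * 1.602e-13 / (4*pi*r^2)
psi = 4.2895e+11 * 0.31 * 1.602e-13 / (4*pi*6.7^2)
psi = 3.7763e-05 W/m^2

3.7763e-05


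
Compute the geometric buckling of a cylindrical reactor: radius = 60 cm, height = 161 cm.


B^2 = (2.405/R)^2 + (pi/H)^2
B^2 = (2.405/60)^2 + (pi/161)^2
B^2 = 0.0019874 /cm^2

0.0019874


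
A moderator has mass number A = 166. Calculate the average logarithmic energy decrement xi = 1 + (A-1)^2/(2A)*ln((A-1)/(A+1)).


xi = 1 + (A-1)^2/(2A) * ln((A-1)/(A+1))
xi = 1 + (166-1)^2/(2*166) * ln((166-1)/(166 +1))
xi = 0.012000

0.012000


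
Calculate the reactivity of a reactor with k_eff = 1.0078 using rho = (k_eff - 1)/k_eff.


rho = (k_eff - 1) / k_eff
rho = (1.0078 - 1) / 1.0078
rho = 0.0077396

0.0077396


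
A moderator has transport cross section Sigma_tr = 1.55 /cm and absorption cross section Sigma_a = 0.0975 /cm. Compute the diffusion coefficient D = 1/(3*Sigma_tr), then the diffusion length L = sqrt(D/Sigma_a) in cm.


D = 1 / (3 * Sigma_tr) = 1 / (3 * 1.55) = 0.2150538 cm
L = sqrt(D / Sigma_a)
L = sqrt(0.2150538 / 0.0975)
L = 1.4852 cm

1.4852


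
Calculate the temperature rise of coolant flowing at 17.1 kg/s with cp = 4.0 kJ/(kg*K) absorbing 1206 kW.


dT = Q / (m_dot * cp)
dT = 1206 / (17.1 * 4.0)
dT = 17.632 C

17.632


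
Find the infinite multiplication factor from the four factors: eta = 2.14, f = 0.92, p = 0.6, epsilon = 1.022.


k_inf = eta * f * p * epsilon
k_inf = 2.14 * 0.92 * 0.6 * 1.022
k_inf = 1.2073

1.2073


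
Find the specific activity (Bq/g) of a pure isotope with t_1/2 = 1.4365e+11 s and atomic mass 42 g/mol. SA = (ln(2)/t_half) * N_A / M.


lambda = ln(2) / t_half = ln(2) / 1.4365e+11 = 4.825250e-12 /s
SA = lambda * N_A / M
SA = 4.825250e-12 * 6.022e23 / 42
SA = 6.9185e+10 Bq/g

6.9185e+10


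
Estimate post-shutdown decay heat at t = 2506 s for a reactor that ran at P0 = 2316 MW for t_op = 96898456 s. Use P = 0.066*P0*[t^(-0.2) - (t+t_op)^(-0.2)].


P/P0 = 0.066 * [t^(-0.2) - (t + t_op)^(-0.2)]
P/P0 = 0.066 * [2506^(-0.2) - (2506 + 96898456)^(-0.2)]
P/P0 = 0.066 * [0.2090277 - 0.02527752] = 0.01212751
P = 2316 * 0.01212751 = 28.087 MW

28.087


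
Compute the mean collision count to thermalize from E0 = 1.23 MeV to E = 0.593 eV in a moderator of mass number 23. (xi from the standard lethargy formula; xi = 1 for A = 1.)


xi = 1 + (A-1)^2/(2A)*ln((A-1)/(A+1)) = 0.08448899 (for A = 23)
n = ln(E0/E) / xi
n = ln(1.23e6 / 0.593) / 0.08448899
n = ln(2.074199e+06) / 0.08448899 = 172.15

172.15


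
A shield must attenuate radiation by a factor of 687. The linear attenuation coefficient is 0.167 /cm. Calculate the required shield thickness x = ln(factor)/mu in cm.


x = ln(factor) / mu
x = ln(687) / 0.167
x = 39.116 cm

39.116


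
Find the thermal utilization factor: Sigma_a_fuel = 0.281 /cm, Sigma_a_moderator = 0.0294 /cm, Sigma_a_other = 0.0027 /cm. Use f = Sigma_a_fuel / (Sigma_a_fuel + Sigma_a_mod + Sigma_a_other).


f = Sigma_a_fuel / (Sigma_a_fuel + Sigma_a_mod + Sigma_a_other)
f = 0.281 / (0.281 + 0.0294 + 0.0027)
f = 0.89748

0.89748


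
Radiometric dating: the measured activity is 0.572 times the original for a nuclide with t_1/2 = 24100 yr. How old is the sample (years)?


lambda = ln(2) / t_half = ln(2) / 24100 = 2.876129e-05 /yr
t = -ln(A/A0) / lambda
t = -ln(0.572) / 2.876129e-05
t = 19423 yr

19423


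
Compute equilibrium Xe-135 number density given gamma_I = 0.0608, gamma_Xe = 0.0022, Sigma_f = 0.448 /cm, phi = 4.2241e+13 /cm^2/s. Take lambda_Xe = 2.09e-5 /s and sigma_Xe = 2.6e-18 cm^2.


Xe_eq = (gamma_I + gamma_Xe) * Sigma_f * phi / (lambda_Xe + sigma_Xe * phi)
Numerator = (0.0608 + 0.0022) * 0.448 * 4.2241e+13 = 1.192210e+12
Denominator = 2.09e-5 + 2.6e-18 * 4.2241e+13 = 1.307266e-04
Xe_eq = 1.192210e+12 / 1.307266e-04 = 9.1199e+15 /cm^3

9.1199e+15


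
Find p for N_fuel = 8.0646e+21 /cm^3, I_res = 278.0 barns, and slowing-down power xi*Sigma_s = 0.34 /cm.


p = exp(-N * I * 1e-24 / (xi*Sigma_s))
p = exp(-8.0646e+21 * 278.0 * 1e-24 / 0.34)
p = 0.0013686

0.0013686


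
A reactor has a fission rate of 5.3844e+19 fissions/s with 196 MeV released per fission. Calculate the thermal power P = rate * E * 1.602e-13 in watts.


P = fission_rate * E_MeV * 1.602e-13
P = 5.3844e+19 * 196 * 1.602e-13
P = 1.6907e+09 W

1.6907e+09


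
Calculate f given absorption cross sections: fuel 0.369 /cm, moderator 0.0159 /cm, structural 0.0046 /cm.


f = Sigma_a_fuel / (Sigma_a_fuel + Sigma_a_mod + Sigma_a_other)
f = 0.369 / (0.369 + 0.0159 + 0.0046)
f = 0.94737

0.94737


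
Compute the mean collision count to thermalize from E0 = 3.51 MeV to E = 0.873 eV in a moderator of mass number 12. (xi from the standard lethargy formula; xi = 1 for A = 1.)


xi = 1 + (A-1)^2/(2A)*ln((A-1)/(A+1)) = 0.1577690 (for A = 12)
n = ln(E0/E) / xi
n = ln(3.51e6 / 0.873) / 0.1577690
n = ln(4.020619e+06) / 0.1577690 = 96.387

96.387


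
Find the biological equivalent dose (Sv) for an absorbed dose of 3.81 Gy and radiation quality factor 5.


H = D * Q
H = 3.81 * 5
H = 19.050 Sv

19.050


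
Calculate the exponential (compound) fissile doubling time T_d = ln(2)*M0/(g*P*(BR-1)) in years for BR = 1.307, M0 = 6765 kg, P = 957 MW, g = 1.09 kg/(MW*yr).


Breeding gain G = BR - 1 = 1.307 - 1 = 0.307
Fissile production rate = g * P * G = 1.09 * 957 * 0.307 = 320.24091 kg/yr
T_d = ln(2) * M0 / (g * P * G)
T_d = ln(2) * 6765 / 320.24091 = 14.643 yr

14.643


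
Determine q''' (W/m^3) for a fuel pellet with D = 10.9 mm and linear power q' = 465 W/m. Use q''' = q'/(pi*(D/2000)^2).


r = D / 2 / 1000 = 10.9 / 2 / 1000 = 0.00545 m
q''' = q' / (pi * r^2)
q''' = 465 / (pi * 0.00545^2)
q''' = 4.9832e+06 W/m^3

4.9832e+06


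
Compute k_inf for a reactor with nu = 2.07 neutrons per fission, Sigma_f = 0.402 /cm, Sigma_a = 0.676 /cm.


k_inf = nu * Sigma_f / Sigma_a
k_inf = 2.07 * 0.402 / 0.676
k_inf = 1.2310

1.2310


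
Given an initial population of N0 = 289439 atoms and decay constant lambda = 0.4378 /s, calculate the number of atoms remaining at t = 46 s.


N = N0 * exp(-lambda * t)
N = 289439 * exp(-0.4378 * 46)
N = 5.1926e-04

5.1926e-04


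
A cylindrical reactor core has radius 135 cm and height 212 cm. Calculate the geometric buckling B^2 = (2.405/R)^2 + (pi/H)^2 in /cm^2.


B^2 = (2.405/R)^2 + (pi/H)^2
B^2 = (2.405/135)^2 + (pi/212)^2
B^2 = 5.3697e-04 /cm^2

5.3697e-04


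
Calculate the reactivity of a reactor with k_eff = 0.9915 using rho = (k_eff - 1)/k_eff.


rho = (k_eff - 1) / k_eff
rho = (0.9915 - 1) / 0.9915
rho = -0.0085729

-0.0085729


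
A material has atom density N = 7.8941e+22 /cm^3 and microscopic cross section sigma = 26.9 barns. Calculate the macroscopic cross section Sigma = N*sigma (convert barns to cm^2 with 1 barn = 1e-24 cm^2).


Sigma = N * sigma_barns * 1e-24
Sigma = 7.8941e+22 * 26.9 * 1e-24
Sigma = 2.1235 /cm

2.1235


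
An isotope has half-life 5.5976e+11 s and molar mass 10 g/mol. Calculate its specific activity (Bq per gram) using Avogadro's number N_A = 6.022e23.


lambda = ln(2) / t_half = ln(2) / 5.5976e+11 = 1.238294e-12 /s
SA = lambda * N_A / M
SA = 1.238294e-12 * 6.022e23 / 10
SA = 7.4570e+10 Bq/g

7.4570e+10


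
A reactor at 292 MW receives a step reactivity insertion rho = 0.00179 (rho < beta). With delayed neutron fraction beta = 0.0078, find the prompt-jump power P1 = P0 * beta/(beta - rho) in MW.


P1/P0 = beta / (beta - rho)
P1/P0 = 0.0078 / (0.0078 - 0.00179) = 1.297837
P1 = 292 * 1.297837 = 378.97 MW

378.97


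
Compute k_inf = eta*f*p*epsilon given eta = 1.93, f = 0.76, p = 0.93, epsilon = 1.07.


k_inf = eta * f * p * epsilon
k_inf = 1.93 * 0.76 * 0.93 * 1.07
k_inf = 1.4596

1.4596


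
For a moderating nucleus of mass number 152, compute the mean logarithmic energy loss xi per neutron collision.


xi = 1 + (A-1)^2/(2A) * ln((A-1)/(A+1))
xi = 1 + (152-1)^2/(2*152) * ln((152-1)/(152 +1))
xi = 0.013100

0.013100


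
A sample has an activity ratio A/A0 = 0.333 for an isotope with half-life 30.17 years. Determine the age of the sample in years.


lambda = ln(2) / t_half = ln(2) / 30.17 = 0.02297472 /yr
t = -ln(A/A0) / lambda
t = -ln(0.333) / 0.02297472
t = 47.862 yr

47.862


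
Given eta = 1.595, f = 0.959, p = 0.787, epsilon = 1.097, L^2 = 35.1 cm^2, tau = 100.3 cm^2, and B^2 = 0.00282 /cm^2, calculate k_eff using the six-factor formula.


k_inf = eta*f*p*eps = 1.595*0.959*0.787*1.097 = 1.320568
P_TNL = 1/(1 + L^2*B^2) = 1/(1 + 35.1*0.00282) = 0.9099330
P_FNL = exp(-B^2*tau) = exp(-0.00282*100.3) = 0.7536358
k_eff = k_inf * P_TNL * P_FNL = 1.320568 * 0.9099330 * 0.7536358
k_eff = 0.90559

0.90559


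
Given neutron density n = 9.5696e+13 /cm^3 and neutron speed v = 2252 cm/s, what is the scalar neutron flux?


phi = n * v
phi = 9.5696e+13 * 2252
phi = 2.1551e+17 /cm^2/s

2.1551e+17


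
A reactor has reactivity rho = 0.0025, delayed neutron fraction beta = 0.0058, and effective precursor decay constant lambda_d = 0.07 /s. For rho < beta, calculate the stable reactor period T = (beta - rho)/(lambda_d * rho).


T = (beta - rho) / (lambda_d * rho)
T = (0.0058 - 0.0025) / (0.07 * 0.0025)
T = 18.857 s

18.857


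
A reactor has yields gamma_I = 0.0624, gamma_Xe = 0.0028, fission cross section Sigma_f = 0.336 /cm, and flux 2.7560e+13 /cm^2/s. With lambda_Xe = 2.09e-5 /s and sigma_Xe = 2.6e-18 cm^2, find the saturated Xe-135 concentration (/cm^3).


Xe_eq = (gamma_I + gamma_Xe) * Sigma_f * phi / (lambda_Xe + sigma_Xe * phi)
Numerator = (0.0624 + 0.0028) * 0.336 * 2.7560e+13 = 6.037624e+11
Denominator = 2.09e-5 + 2.6e-18 * 2.7560e+13 = 9.255600e-05
Xe_eq = 6.037624e+11 / 9.255600e-05 = 6.5232e+15 /cm^3

6.5232e+15


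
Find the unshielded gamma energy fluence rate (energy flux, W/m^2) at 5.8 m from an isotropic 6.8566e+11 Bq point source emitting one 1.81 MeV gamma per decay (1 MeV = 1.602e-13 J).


psi = A * E * 1.602e-13 / (4*pi*r^2)
psi = 6.8566e+11 * 1.81 * 1.602e-13 / (4*pi*5.8^2)
psi = 4.7031e-04 W/m^2

4.7031e-04


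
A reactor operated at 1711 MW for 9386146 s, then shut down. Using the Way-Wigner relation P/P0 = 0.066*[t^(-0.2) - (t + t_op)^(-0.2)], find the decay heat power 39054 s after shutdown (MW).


P/P0 = 0.066 * [t^(-0.2) - (t + t_op)^(-0.2)]
P/P0 = 0.066 * [39054^(-0.2) - (39054 + 9386146)^(-0.2)]
P/P0 = 0.066 * [0.1206888 - 0.04028486] = 0.005306660
P = 1711 * 0.005306660 = 9.0797 MW

9.0797


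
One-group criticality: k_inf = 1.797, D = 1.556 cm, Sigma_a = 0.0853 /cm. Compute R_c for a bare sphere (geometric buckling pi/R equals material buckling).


L^2 = D / Sigma_a = 1.556 / 0.0853 = 18.24150 cm^2
B_m^2 = (k_inf - 1) / L^2 = (1.797 - 1) / 18.24150 = 0.04369158 /cm^2
For a bare sphere: B_g = pi/R, so R_c = pi / sqrt(B_m^2)
R_c = pi / sqrt(0.04369158) = 15.030 cm

15.030


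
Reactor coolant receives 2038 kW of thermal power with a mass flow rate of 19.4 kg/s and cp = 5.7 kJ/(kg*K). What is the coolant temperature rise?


dT = Q / (m_dot * cp)
dT = 2038 / (19.4 * 5.7)
dT = 18.430 C

18.430


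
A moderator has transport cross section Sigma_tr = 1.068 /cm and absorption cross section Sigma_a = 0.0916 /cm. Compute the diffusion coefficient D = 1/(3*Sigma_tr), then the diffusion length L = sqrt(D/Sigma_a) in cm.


D = 1 / (3 * Sigma_tr) = 1 / (3 * 1.068) = 0.3121099 cm
L = sqrt(D / Sigma_a)
L = sqrt(0.3121099 / 0.0916)
L = 1.8459 cm

1.8459


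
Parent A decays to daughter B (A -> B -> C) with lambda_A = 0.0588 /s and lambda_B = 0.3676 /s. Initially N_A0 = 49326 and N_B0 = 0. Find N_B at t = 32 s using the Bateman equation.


N_B(t) = lambda_A * N_A0 / (lambda_B - lambda_A) * [exp(-lambda_A*t) - exp(-lambda_B*t)]
exp(-0.0588*32) = 0.1523462; exp(-0.3676*32) = 7.785870e-06
N_B = 0.0588 * 49326 / (0.3676 - 0.0588) * (0.1523462 - 7.785870e-06)
N_B = 1430.8

1430.8


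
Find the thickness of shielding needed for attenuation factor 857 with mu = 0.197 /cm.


x = ln(factor) / mu
x = ln(857) / 0.197
x = 34.281 cm

34.281


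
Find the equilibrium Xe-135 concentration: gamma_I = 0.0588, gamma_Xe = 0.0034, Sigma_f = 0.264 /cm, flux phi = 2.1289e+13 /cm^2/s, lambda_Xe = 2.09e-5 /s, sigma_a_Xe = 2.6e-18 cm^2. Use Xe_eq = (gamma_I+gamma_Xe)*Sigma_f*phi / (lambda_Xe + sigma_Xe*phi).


Xe_eq = (gamma_I + gamma_Xe) * Sigma_f * phi / (lambda_Xe + sigma_Xe * phi)
Numerator = (0.0588 + 0.0034) * 0.264 * 2.1289e+13 = 3.495824e+11
Denominator = 2.09e-5 + 2.6e-18 * 2.1289e+13 = 7.625140e-05
Xe_eq = 3.495824e+11 / 7.625140e-05 = 4.5846e+15 /cm^3

4.5846e+15


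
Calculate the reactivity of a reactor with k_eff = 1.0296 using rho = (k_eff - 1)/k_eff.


rho = (k_eff - 1) / k_eff
rho = (1.0296 - 1) / 1.0296
rho = 0.028749

0.028749


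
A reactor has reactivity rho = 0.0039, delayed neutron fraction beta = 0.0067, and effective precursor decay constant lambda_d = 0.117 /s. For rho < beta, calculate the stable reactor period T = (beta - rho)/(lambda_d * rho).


T = (beta - rho) / (lambda_d * rho)
T = (0.0067 - 0.0039) / (0.117 * 0.0039)
T = 6.1363 s

6.1363


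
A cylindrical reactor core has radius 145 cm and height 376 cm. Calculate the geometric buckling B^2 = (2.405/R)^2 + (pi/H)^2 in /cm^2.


B^2 = (2.405/R)^2 + (pi/H)^2
B^2 = (2.405/145)^2 + (pi/376)^2
B^2 = 3.4491e-04 /cm^2

3.4491e-04


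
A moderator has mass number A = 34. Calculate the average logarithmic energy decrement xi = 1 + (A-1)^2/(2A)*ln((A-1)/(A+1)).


xi = 1 + (A-1)^2/(2A) * ln((A-1)/(A+1))
xi = 1 + (34-1)^2/(2*34) * ln((34-1)/(34 +1))
xi = 0.057687

0.057687


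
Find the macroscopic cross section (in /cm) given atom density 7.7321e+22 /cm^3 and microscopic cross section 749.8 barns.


Sigma = N * sigma_barns * 1e-24
Sigma = 7.7321e+22 * 749.8 * 1e-24
Sigma = 57.975 /cm

57.975


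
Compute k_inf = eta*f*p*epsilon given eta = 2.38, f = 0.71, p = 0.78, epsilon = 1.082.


k_inf = eta * f * p * epsilon
k_inf = 2.38 * 0.71 * 0.78 * 1.082
k_inf = 1.4261

1.4261


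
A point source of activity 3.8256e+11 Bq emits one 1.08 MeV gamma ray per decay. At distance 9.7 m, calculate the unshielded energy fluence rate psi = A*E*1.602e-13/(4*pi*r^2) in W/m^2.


psi = A * E * 1.602e-13 / (4*pi*r^2)
psi = 3.8256e+11 * 1.08 * 1.602e-13 / (4*pi*9.7^2)
psi = 5.5980e-05 W/m^2

5.5980e-05


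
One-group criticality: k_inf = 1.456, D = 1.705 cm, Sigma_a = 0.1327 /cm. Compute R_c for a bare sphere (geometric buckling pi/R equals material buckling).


L^2 = D / Sigma_a = 1.705 / 0.1327 = 12.84853 cm^2
B_m^2 = (k_inf - 1) / L^2 = (1.456 - 1) / 12.84853 = 0.03549044 /cm^2
For a bare sphere: B_g = pi/R, so R_c = pi / sqrt(B_m^2)
R_c = pi / sqrt(0.03549044) = 16.676 cm

16.676


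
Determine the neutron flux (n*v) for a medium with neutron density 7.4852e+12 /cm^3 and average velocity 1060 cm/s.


phi = n * v
phi = 7.4852e+12 * 1060
phi = 7.9343e+15 /cm^2/s

7.9343e+15


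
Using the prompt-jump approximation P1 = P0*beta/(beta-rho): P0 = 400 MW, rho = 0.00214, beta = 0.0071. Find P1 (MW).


P1/P0 = beta / (beta - rho)
P1/P0 = 0.0071 / (0.0071 - 0.00214) = 1.431452
P1 = 400 * 1.431452 = 572.58 MW

572.58


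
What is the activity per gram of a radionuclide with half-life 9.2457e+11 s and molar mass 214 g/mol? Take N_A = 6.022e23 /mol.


lambda = ln(2) / t_half = ln(2) / 9.2457e+11 = 7.496968e-13 /s
SA = lambda * N_A / M
SA = 7.496968e-13 * 6.022e23 / 214
SA = 2.1097e+09 Bq/g

2.1097e+09


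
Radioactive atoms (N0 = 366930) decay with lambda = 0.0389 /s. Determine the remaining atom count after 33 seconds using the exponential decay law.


N = N0 * exp(-lambda * t)
N = 366930 * exp(-0.0389 * 33)
N = 101643

101643


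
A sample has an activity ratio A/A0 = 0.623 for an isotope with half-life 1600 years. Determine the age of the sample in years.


lambda = ln(2) / t_half = ln(2) / 1600 = 4.332170e-04 /yr
t = -ln(A/A0) / lambda
t = -ln(0.623) / 4.332170e-04
t = 1092.3 yr

1092.3


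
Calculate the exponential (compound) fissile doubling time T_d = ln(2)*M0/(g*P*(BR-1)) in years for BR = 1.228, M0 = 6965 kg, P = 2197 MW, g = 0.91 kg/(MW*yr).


Breeding gain G = BR - 1 = 1.228 - 1 = 0.228
Fissile production rate = g * P * G = 0.91 * 2197 * 0.228 = 455.83356 kg/yr
T_d = ln(2) * M0 / (g * P * G)
T_d = ln(2) * 6965 / 455.83356 = 10.591 yr

10.591


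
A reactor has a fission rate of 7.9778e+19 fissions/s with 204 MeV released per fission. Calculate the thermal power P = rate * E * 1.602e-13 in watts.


P = fission_rate * E_MeV * 1.602e-13
P = 7.9778e+19 * 204 * 1.602e-13
P = 2.6072e+09 W

2.6072e+09


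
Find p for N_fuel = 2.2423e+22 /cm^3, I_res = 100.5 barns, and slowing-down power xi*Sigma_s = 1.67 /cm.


p = exp(-N * I * 1e-24 / (xi*Sigma_s))
p = exp(-2.2423e+22 * 100.5 * 1e-24 / 1.67)
p = 0.25939

0.25939


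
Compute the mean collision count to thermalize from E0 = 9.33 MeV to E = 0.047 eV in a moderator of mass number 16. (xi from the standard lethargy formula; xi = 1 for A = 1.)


xi = 1 + (A-1)^2/(2A)*ln((A-1)/(A+1)) = 0.1199467 (for A = 16)
n = ln(E0/E) / xi
n = ln(9.33e6 / 0.047) / 0.1199467
n = ln(1.985106e+08) / 0.1199467 = 159.29

159.29


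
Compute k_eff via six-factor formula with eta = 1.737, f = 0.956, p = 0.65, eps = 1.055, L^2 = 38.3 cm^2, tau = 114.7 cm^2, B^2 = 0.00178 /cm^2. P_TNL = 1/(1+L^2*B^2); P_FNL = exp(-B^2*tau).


k_inf = eta*f*p*eps = 1.737*0.956*0.65*1.055 = 1.138737
P_TNL = 1/(1 + L^2*B^2) = 1/(1 + 38.3*0.00178) = 0.9361771
P_FNL = exp(-B^2*tau) = exp(-0.00178*114.7) = 0.8153270
k_eff = k_inf * P_TNL * P_FNL = 1.138737 * 0.9361771 * 0.8153270
k_eff = 0.86919

0.86919


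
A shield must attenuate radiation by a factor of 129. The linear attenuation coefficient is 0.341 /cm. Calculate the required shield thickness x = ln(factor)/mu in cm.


x = ln(factor) / mu
x = ln(129) / 0.341
x = 14.252 cm

14.252


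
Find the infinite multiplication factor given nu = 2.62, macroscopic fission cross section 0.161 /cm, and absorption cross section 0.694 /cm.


k_inf = nu * Sigma_f / Sigma_a
k_inf = 2.62 * 0.161 / 0.694
k_inf = 0.60781

0.60781


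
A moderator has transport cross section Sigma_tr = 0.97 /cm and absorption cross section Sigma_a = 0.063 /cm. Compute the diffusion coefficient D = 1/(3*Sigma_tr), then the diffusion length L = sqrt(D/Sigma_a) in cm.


D = 1 / (3 * Sigma_tr) = 1 / (3 * 0.97) = 0.3436426 cm
L = sqrt(D / Sigma_a)
L = sqrt(0.3436426 / 0.063)
L = 2.3355 cm

2.3355


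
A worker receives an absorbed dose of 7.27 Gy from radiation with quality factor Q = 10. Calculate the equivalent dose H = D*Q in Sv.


H = D * Q
H = 7.27 * 10
H = 72.700 Sv

72.700


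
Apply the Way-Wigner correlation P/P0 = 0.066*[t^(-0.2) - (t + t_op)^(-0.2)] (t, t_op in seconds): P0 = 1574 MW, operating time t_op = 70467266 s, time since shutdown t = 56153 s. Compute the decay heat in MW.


P/P0 = 0.066 * [t^(-0.2) - (t + t_op)^(-0.2)]
P/P0 = 0.066 * [56153^(-0.2) - (56153 + 70467266)^(-0.2)]
P/P0 = 0.066 * [0.1122342 - 0.02693601] = 0.005629681
P = 1574 * 0.005629681 = 8.8611 MW

8.8611


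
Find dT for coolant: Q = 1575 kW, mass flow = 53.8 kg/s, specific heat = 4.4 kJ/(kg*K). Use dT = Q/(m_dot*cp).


dT = Q / (m_dot * cp)
dT = 1575 / (53.8 * 4.4)
dT = 6.6534 C

6.6534


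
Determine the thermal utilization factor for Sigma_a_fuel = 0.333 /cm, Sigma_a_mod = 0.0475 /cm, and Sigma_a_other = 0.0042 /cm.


f = Sigma_a_fuel / (Sigma_a_fuel + Sigma_a_mod + Sigma_a_other)
f = 0.333 / (0.333 + 0.0475 + 0.0042)
f = 0.86561

0.86561


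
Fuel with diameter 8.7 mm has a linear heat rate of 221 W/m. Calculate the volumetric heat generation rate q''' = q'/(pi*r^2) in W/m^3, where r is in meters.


r = D / 2 / 1000 = 8.7 / 2 / 1000 = 0.00435 m
q''' = q' / (pi * r^2)
q''' = 221 / (pi * 0.00435^2)
q''' = 3.7176e+06 W/m^3

3.7176e+06


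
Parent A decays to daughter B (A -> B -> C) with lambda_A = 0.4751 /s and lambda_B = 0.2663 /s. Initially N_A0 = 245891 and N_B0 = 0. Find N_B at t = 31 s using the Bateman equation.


N_B(t) = lambda_A * N_A0 / (lambda_B - lambda_A) * [exp(-lambda_A*t) - exp(-lambda_B*t)]
exp(-0.4751*31) = 4.014833e-07; exp(-0.2663*31) = 2.598775e-04
N_B = 0.4751 * 245891 / (0.2663 - 0.4751) * (4.014833e-07 - 2.598775e-04)
N_B = 145.18

145.18


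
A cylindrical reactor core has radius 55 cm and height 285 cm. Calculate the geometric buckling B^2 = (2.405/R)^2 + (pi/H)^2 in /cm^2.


B^2 = (2.405/R)^2 + (pi/H)^2
B^2 = (2.405/55)^2 + (pi/285)^2
B^2 = 0.0020336 /cm^2

0.0020336


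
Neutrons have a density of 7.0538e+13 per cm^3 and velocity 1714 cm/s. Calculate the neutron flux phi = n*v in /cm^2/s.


phi = n * v
phi = 7.0538e+13 * 1714
phi = 1.2090e+17 /cm^2/s

1.2090e+17


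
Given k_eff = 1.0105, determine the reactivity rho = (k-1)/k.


rho = (k_eff - 1) / k_eff
rho = (1.0105 - 1) / 1.0105
rho = 0.010391

0.010391


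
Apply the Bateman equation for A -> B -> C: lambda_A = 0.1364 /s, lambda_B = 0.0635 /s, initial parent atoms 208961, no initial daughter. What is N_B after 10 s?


N_B(t) = lambda_A * N_A0 / (lambda_B - lambda_A) * [exp(-lambda_A*t) - exp(-lambda_B*t)]
exp(-0.1364*10) = 0.2556362; exp(-0.0635*10) = 0.5299355
N_B = 0.1364 * 208961 / (0.0635 - 0.1364) * (0.2556362 - 0.5299355)
N_B = 107245

107245


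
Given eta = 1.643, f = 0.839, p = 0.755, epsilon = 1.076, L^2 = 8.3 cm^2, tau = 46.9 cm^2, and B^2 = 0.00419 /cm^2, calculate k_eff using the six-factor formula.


k_inf = eta*f*p*eps = 1.643*0.839*0.755*1.076 = 1.119847
P_TNL = 1/(1 + L^2*B^2) = 1/(1 + 8.3*0.00419) = 0.9663918
P_FNL = exp(-B^2*tau) = exp(-0.00419*46.9) = 0.8215923
k_eff = k_inf * P_TNL * P_FNL = 1.119847 * 0.9663918 * 0.8215923
k_eff = 0.88914

0.88914


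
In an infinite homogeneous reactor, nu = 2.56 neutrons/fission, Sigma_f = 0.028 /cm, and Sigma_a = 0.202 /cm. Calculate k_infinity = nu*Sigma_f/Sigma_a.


k_inf = nu * Sigma_f / Sigma_a
k_inf = 2.56 * 0.028 / 0.202
k_inf = 0.35485

0.35485


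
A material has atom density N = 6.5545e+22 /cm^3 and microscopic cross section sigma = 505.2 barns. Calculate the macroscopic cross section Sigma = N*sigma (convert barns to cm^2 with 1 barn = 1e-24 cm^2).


Sigma = N * sigma_barns * 1e-24
Sigma = 6.5545e+22 * 505.2 * 1e-24
Sigma = 33.113 /cm

33.113


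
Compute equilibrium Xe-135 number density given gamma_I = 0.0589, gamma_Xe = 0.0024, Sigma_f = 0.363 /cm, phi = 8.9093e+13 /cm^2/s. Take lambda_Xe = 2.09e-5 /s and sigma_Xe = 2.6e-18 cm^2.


Xe_eq = (gamma_I + gamma_Xe) * Sigma_f * phi / (lambda_Xe + sigma_Xe * phi)
Numerator = (0.0589 + 0.0024) * 0.363 * 8.9093e+13 = 1.982489e+12
Denominator = 2.09e-5 + 2.6e-18 * 8.9093e+13 = 2.525418e-04
Xe_eq = 1.982489e+12 / 2.525418e-04 = 7.8501e+15 /cm^3

7.8501e+15


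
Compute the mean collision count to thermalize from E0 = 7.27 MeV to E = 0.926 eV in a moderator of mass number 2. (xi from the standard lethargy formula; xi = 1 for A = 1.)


xi = 1 + (A-1)^2/(2A)*ln((A-1)/(A+1)) = 0.7253469 (for A = 2)
n = ln(E0/E) / xi
n = ln(7.27e6 / 0.926) / 0.7253469
n = ln(7.850972e+06) / 0.7253469 = 21.888

21.888


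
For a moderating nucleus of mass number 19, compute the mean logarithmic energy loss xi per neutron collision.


xi = 1 + (A-1)^2/(2A) * ln((A-1)/(A+1))
xi = 1 + (19-1)^2/(2*19) * ln((19-1)/(19 +1))
xi = 0.10166

0.10166


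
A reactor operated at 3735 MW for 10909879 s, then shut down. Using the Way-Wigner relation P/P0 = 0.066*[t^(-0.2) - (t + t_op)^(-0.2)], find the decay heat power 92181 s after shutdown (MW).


P/P0 = 0.066 * [t^(-0.2) - (t + t_op)^(-0.2)]
P/P0 = 0.066 * [92181^(-0.2) - (92181 + 10909879)^(-0.2)]
P/P0 = 0.066 * [0.1016417 - 0.03905757] = 0.004130553
P = 3735 * 0.004130553 = 15.428 MW

15.428


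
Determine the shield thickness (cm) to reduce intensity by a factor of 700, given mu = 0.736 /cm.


x = ln(factor) / mu
x = ln(700) / 0.736
x = 8.9009 cm

8.9009


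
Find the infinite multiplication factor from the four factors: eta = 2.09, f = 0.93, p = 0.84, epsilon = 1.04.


k_inf = eta * f * p * epsilon
k_inf = 2.09 * 0.93 * 0.84 * 1.04
k_inf = 1.6980

1.6980


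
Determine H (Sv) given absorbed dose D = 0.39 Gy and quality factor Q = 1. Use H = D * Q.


H = D * Q
H = 0.39 * 1
H = 0.39000 Sv

0.39000


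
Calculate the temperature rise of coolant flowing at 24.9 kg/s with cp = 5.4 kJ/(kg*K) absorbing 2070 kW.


dT = Q / (m_dot * cp)
dT = 2070 / (24.9 * 5.4)
dT = 15.395 C

15.395


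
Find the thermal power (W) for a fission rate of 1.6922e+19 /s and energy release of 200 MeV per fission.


P = fission_rate * E_MeV * 1.602e-13
P = 1.6922e+19 * 200 * 1.602e-13
P = 5.4218e+08 W

5.4218e+08


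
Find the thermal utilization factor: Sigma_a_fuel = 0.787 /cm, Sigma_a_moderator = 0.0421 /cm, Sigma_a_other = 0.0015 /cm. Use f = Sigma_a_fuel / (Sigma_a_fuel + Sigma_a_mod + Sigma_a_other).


f = Sigma_a_fuel / (Sigma_a_fuel + Sigma_a_mod + Sigma_a_other)
f = 0.787 / (0.787 + 0.0421 + 0.0015)
f = 0.94751

0.94751


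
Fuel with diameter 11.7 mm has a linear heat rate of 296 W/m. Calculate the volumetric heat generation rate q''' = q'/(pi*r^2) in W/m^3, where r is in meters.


r = D / 2 / 1000 = 11.7 / 2 / 1000 = 0.00585 m
q''' = q' / (pi * r^2)
q''' = 296 / (pi * 0.00585^2)
q''' = 2.7532e+06 W/m^3

2.7532e+06


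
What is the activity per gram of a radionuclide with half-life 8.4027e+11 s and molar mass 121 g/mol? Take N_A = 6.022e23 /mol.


lambda = ln(2) / t_half = ln(2) / 8.4027e+11 = 8.249101e-13 /s
SA = lambda * N_A / M
SA = 8.249101e-13 * 6.022e23 / 121
SA = 4.1055e+09 Bq/g

4.1055e+09


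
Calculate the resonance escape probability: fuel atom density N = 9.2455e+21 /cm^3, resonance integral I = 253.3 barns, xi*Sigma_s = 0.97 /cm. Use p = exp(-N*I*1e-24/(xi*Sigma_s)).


p = exp(-N * I * 1e-24 / (xi*Sigma_s))
p = exp(-9.2455e+21 * 253.3 * 1e-24 / 0.97)
p = 0.089429

0.089429


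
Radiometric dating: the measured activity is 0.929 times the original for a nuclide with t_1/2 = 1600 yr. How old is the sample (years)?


lambda = ln(2) / t_half = ln(2) / 1600 = 4.332170e-04 /yr
t = -ln(A/A0) / lambda
t = -ln(0.929) / 4.332170e-04
t = 170.00 yr

170.00


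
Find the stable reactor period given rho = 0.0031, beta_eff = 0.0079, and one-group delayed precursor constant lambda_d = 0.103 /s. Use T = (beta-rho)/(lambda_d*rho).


T = (beta - rho) / (lambda_d * rho)
T = (0.0079 - 0.0031) / (0.103 * 0.0031)
T = 15.033 s

15.033


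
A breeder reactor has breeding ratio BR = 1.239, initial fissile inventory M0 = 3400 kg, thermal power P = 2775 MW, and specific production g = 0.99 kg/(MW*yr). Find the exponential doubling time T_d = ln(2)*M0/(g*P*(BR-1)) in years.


Breeding gain G = BR - 1 = 1.239 - 1 = 0.239
Fissile production rate = g * P * G = 0.99 * 2775 * 0.239 = 656.59275 kg/yr
T_d = ln(2) * M0 / (g * P * G)
T_d = ln(2) * 3400 / 656.59275 = 3.5893 yr

3.5893
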